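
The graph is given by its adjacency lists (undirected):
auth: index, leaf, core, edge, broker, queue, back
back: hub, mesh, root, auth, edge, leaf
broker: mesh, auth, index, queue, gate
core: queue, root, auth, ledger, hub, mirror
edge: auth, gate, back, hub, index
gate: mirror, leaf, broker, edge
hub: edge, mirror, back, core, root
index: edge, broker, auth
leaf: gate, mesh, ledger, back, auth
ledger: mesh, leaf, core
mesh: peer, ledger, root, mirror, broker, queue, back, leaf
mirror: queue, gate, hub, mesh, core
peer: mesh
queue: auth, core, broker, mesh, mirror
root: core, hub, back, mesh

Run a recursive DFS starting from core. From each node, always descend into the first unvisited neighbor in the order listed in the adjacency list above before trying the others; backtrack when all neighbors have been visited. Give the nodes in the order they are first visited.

Visit core
core → queue
queue → auth
auth → index
index → edge
edge → gate
gate → mirror
mirror → hub
hub → back
back → mesh
mesh → peer
mesh → ledger
ledger → leaf
mesh → root
mesh → broker

core -> queue -> auth -> index -> edge -> gate -> mirror -> hub -> back -> mesh -> peer -> ledger -> leaf -> root -> broker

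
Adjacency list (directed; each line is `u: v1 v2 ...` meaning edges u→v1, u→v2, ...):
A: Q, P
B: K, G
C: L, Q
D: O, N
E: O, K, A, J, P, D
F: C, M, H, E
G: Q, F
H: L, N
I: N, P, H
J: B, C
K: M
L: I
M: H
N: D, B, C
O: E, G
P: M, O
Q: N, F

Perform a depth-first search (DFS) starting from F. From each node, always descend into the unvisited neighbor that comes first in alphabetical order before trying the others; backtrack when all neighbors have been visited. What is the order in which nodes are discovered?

F, C, L, I, H, N, B, G, Q, K, M, D, O, E, A, P, J

Visit F
F → C
C → L
L → I
I → H
H → N
N → B
B → G
G → Q
B → K
K → M
N → D
D → O
O → E
E → A
A → P
E → J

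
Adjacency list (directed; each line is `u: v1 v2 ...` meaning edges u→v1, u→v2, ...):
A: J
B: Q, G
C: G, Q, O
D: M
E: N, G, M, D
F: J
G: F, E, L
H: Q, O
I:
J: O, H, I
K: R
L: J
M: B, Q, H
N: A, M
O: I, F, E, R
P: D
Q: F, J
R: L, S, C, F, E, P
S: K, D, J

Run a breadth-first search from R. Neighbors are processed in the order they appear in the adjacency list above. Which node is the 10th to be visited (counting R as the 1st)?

D

Visit R; enqueue L, S, C, F, E, P → queue [L, S, C, F, E, P]
Visit L; enqueue J → queue [S, C, F, E, P, J]
Visit S; enqueue K, D → queue [C, F, E, P, J, K, D]
Visit C; enqueue G, Q, O → queue [F, E, P, J, K, D, G, Q, O]
Visit F → queue [E, P, J, K, D, G, Q, O]
Visit E; enqueue N, M → queue [P, J, K, D, G, Q, O, N, M]
Visit P → queue [J, K, D, G, Q, O, N, M]
Visit J; enqueue H, I → queue [K, D, G, Q, O, N, M, H, I]
Visit K → queue [D, G, Q, O, N, M, H, I]
Visit D → queue [G, Q, O, N, M, H, I]
Visit G → queue [Q, O, N, M, H, I]
Visit Q → queue [O, N, M, H, I]
Visit O → queue [N, M, H, I]
Visit N; enqueue A → queue [M, H, I, A]
Visit M; enqueue B → queue [H, I, A, B]
Visit H → queue [I, A, B]
Visit I → queue [A, B]
Visit A → queue [B]
Visit B → queue []

Visit order: R, L, S, C, F, E, P, J, K, D, G, Q, O, N, M, H, I, A, B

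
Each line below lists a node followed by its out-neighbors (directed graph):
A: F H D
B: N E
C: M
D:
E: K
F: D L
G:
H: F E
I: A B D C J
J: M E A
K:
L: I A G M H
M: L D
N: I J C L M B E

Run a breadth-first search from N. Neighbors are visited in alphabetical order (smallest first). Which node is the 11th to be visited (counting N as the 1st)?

Visit N; enqueue B, C, E, I, J, L, M → queue [B, C, E, I, J, L, M]
Visit B → queue [C, E, I, J, L, M]
Visit C → queue [E, I, J, L, M]
Visit E; enqueue K → queue [I, J, L, M, K]
Visit I; enqueue A, D → queue [J, L, M, K, A, D]
Visit J → queue [L, M, K, A, D]
Visit L; enqueue G, H → queue [M, K, A, D, G, H]
Visit M → queue [K, A, D, G, H]
Visit K → queue [A, D, G, H]
Visit A; enqueue F → queue [D, G, H, F]
Visit D → queue [G, H, F]
Visit G → queue [H, F]
Visit H → queue [F]
Visit F → queue []

Visit order: N, B, C, E, I, J, L, M, K, A, D, G, H, F

D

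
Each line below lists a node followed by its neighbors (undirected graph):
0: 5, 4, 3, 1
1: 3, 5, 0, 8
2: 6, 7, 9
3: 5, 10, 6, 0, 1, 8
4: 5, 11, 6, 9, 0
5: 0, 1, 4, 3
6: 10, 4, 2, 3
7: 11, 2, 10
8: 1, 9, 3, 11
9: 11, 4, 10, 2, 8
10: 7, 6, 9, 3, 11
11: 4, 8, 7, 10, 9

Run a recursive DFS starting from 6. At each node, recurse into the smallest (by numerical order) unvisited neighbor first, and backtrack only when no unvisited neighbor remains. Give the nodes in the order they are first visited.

6 2 7 10 3 0 1 5 4 9 8 11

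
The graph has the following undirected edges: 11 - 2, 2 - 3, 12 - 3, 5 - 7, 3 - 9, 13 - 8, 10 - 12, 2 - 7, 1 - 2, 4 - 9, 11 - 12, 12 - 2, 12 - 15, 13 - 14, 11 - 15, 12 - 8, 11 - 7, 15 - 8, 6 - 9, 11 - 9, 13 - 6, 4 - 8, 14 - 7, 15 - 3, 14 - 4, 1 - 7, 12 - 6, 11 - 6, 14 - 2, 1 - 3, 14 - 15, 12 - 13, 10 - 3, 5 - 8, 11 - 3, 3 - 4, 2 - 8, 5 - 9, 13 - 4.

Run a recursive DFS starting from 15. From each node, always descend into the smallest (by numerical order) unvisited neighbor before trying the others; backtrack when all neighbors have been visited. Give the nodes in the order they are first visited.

15 → 3 → 1 → 2 → 7 → 5 → 8 → 4 → 9 → 6 → 11 → 12 → 10 → 13 → 14

Visit 15
15 → 3
3 → 1
1 → 2
2 → 7
7 → 5
5 → 8
8 → 4
4 → 9
9 → 6
6 → 11
11 → 12
12 → 10
12 → 13
13 → 14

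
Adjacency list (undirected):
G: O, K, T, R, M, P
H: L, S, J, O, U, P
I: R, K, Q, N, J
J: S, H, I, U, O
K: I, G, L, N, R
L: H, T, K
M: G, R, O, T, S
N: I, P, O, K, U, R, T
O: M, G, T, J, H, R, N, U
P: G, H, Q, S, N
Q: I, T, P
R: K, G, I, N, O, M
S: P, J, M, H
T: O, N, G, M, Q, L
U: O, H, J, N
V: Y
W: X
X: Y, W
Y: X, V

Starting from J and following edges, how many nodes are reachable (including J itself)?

15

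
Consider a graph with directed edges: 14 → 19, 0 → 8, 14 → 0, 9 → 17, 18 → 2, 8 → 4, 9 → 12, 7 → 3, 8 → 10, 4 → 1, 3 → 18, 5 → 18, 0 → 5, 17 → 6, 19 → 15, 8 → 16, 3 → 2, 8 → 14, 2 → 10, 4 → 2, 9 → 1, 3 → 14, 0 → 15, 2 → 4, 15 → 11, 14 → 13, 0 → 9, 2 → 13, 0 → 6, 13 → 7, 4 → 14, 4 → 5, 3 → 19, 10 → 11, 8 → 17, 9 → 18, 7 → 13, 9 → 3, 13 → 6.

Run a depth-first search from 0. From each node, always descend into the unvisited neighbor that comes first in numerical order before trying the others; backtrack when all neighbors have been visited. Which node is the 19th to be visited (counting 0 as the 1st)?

9

Visit 0
0 → 5
5 → 18
18 → 2
2 → 4
4 → 1
4 → 14
14 → 13
13 → 6
13 → 7
7 → 3
3 → 19
19 → 15
15 → 11
2 → 10
0 → 8
8 → 16
8 → 17
0 → 9
9 → 12

Visit order: 0, 5, 18, 2, 4, 1, 14, 13, 6, 7, 3, 19, 15, 11, 10, 8, 16, 17, 9, 12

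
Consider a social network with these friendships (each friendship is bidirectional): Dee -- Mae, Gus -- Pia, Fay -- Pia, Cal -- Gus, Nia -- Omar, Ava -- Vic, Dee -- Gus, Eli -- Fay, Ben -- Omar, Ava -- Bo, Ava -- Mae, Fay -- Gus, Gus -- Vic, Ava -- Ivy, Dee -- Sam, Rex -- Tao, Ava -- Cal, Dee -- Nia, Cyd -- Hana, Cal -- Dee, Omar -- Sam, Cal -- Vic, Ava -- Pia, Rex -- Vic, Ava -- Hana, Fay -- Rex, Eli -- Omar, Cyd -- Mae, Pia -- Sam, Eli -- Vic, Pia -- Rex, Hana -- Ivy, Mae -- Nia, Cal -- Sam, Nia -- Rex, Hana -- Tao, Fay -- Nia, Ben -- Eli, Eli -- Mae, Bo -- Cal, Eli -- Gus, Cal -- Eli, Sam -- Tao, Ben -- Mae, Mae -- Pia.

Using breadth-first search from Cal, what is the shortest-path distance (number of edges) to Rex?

2

Level 0: Cal
Level 1: Ava, Bo, Dee, Eli, Gus, Sam, Vic
Level 2: Ben, Fay, Hana, Ivy, Mae, Nia, Omar, Pia, Rex, Tao
Level 3: Cyd
Rex first appears at level 2.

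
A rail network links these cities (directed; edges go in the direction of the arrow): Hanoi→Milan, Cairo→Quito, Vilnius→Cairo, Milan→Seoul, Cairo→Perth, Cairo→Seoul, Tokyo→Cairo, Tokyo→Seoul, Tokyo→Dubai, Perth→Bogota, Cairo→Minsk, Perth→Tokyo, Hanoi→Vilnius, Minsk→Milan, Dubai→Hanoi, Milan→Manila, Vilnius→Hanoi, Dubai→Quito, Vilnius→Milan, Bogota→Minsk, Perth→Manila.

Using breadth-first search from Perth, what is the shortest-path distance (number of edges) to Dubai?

Level 0: Perth
Level 1: Bogota, Manila, Tokyo
Level 2: Cairo, Dubai, Minsk, Seoul
Level 3: Hanoi, Milan, Quito
Level 4: Vilnius
Dubai first appears at level 2.

2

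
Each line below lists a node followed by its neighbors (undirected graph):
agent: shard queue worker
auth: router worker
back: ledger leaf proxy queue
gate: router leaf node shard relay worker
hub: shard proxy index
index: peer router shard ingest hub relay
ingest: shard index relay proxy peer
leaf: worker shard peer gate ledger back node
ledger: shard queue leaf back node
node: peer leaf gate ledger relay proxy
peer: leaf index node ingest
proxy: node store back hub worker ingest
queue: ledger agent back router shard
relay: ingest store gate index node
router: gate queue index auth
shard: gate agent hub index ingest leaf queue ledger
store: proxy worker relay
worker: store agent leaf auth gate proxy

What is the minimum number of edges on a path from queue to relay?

3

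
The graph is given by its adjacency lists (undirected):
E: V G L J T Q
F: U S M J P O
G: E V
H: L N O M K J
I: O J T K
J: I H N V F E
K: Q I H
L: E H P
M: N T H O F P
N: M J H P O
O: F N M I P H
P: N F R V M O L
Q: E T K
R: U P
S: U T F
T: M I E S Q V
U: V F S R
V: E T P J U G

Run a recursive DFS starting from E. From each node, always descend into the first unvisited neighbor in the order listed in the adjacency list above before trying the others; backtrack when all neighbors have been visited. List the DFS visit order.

E, V, T, M, N, J, I, O, F, U, S, R, P, L, H, K, Q, G

Visit E
E → V
V → T
T → M
M → N
N → J
J → I
I → O
O → F
F → U
U → S
U → R
R → P
P → L
L → H
H → K
K → Q
V → G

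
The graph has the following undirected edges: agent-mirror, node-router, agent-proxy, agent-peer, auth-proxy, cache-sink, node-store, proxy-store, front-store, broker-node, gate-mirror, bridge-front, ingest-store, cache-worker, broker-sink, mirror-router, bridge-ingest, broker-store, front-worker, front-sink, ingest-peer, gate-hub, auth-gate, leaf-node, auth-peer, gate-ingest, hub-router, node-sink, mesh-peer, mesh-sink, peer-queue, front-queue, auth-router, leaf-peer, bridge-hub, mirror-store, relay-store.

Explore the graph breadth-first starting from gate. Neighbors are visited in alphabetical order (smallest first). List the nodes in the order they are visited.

Visit gate; enqueue auth, hub, ingest, mirror → queue [auth, hub, ingest, mirror]
Visit auth; enqueue peer, proxy, router → queue [hub, ingest, mirror, peer, proxy, router]
Visit hub; enqueue bridge → queue [ingest, mirror, peer, proxy, router, bridge]
Visit ingest; enqueue store → queue [mirror, peer, proxy, router, bridge, store]
Visit mirror; enqueue agent → queue [peer, proxy, router, bridge, store, agent]
Visit peer; enqueue leaf, mesh, queue → queue [proxy, router, bridge, store, agent, leaf, mesh, queue]
Visit proxy → queue [router, bridge, store, agent, leaf, mesh, queue]
Visit router; enqueue node → queue [bridge, store, agent, leaf, mesh, queue, node]
Visit bridge; enqueue front → queue [store, agent, leaf, mesh, queue, node, front]
Visit store; enqueue broker, relay → queue [agent, leaf, mesh, queue, node, front, broker, relay]
Visit agent → queue [leaf, mesh, queue, node, front, broker, relay]
Visit leaf → queue [mesh, queue, node, front, broker, relay]
Visit mesh; enqueue sink → queue [queue, node, front, broker, relay, sink]
Visit queue → queue [node, front, broker, relay, sink]
Visit node → queue [front, broker, relay, sink]
Visit front; enqueue worker → queue [broker, relay, sink, worker]
Visit broker → queue [relay, sink, worker]
Visit relay → queue [sink, worker]
Visit sink; enqueue cache → queue [worker, cache]
Visit worker → queue [cache]
Visit cache → queue []

gate auth hub ingest mirror peer proxy router bridge store agent leaf mesh queue node front broker relay sink worker cache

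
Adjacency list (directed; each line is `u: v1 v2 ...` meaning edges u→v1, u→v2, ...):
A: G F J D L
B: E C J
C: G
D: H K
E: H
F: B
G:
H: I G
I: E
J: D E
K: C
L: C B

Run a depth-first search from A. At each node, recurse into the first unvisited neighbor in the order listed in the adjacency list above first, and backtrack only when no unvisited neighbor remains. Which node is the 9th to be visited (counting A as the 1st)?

J

Visit A
A → G
A → F
F → B
B → E
E → H
H → I
B → C
B → J
J → D
D → K
A → L

Visit order: A, G, F, B, E, H, I, C, J, D, K, L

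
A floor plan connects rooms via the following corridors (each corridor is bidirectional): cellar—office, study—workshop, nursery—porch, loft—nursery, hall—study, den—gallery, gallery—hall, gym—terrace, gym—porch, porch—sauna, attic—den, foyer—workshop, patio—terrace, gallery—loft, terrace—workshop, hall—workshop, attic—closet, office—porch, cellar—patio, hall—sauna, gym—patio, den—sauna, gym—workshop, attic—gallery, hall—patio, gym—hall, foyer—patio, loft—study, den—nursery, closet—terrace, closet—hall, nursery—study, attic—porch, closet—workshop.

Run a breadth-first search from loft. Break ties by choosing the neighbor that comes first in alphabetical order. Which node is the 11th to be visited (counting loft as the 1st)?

sauna

Visit loft; enqueue gallery, nursery, study → queue [gallery, nursery, study]
Visit gallery; enqueue attic, den, hall → queue [nursery, study, attic, den, hall]
Visit nursery; enqueue porch → queue [study, attic, den, hall, porch]
Visit study; enqueue workshop → queue [attic, den, hall, porch, workshop]
Visit attic; enqueue closet → queue [den, hall, porch, workshop, closet]
Visit den; enqueue sauna → queue [hall, porch, workshop, closet, sauna]
Visit hall; enqueue gym, patio → queue [porch, workshop, closet, sauna, gym, patio]
Visit porch; enqueue office → queue [workshop, closet, sauna, gym, patio, office]
Visit workshop; enqueue foyer, terrace → queue [closet, sauna, gym, patio, office, foyer, terrace]
Visit closet → queue [sauna, gym, patio, office, foyer, terrace]
Visit sauna → queue [gym, patio, office, foyer, terrace]
Visit gym → queue [patio, office, foyer, terrace]
Visit patio; enqueue cellar → queue [office, foyer, terrace, cellar]
Visit office → queue [foyer, terrace, cellar]
Visit foyer → queue [terrace, cellar]
Visit terrace → queue [cellar]
Visit cellar → queue []

Visit order: loft, gallery, nursery, study, attic, den, hall, porch, workshop, closet, sauna, gym, patio, office, foyer, terrace, cellar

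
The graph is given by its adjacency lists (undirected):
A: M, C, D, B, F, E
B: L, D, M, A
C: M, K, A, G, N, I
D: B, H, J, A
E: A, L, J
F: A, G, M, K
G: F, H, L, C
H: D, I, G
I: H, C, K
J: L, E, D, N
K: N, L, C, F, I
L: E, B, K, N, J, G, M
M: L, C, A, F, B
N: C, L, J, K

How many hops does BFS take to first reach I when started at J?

Level 0: J
Level 1: D, E, L, N
Level 2: A, B, C, G, H, K, M
Level 3: F, I
I first appears at level 3.

3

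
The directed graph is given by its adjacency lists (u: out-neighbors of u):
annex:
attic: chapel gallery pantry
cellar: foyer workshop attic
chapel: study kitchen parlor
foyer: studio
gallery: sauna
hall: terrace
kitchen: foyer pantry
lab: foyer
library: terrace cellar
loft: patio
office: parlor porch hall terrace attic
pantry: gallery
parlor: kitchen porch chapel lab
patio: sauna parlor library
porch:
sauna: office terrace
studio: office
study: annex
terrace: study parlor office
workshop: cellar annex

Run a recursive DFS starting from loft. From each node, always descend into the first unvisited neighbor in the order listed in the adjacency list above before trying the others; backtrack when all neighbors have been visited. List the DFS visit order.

loft -> patio -> sauna -> office -> parlor -> kitchen -> foyer -> studio -> pantry -> gallery -> porch -> chapel -> study -> annex -> lab -> hall -> terrace -> attic -> library -> cellar -> workshop

Visit loft
loft → patio
patio → sauna
sauna → office
office → parlor
parlor → kitchen
kitchen → foyer
foyer → studio
kitchen → pantry
pantry → gallery
parlor → porch
parlor → chapel
chapel → study
study → annex
parlor → lab
office → hall
hall → terrace
office → attic
patio → library
library → cellar
cellar → workshop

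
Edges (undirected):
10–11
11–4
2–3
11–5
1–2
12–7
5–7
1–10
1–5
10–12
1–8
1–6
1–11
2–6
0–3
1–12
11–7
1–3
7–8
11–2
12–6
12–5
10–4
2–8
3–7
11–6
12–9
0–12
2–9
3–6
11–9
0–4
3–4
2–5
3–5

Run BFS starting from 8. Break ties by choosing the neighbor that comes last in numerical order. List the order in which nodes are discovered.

8, 7, 2, 1, 12, 11, 5, 3, 9, 6, 10, 0, 4

Visit 8; enqueue 7, 2, 1 → queue [7, 2, 1]
Visit 7; enqueue 12, 11, 5, 3 → queue [2, 1, 12, 11, 5, 3]
Visit 2; enqueue 9, 6 → queue [1, 12, 11, 5, 3, 9, 6]
Visit 1; enqueue 10 → queue [12, 11, 5, 3, 9, 6, 10]
Visit 12; enqueue 0 → queue [11, 5, 3, 9, 6, 10, 0]
Visit 11; enqueue 4 → queue [5, 3, 9, 6, 10, 0, 4]
Visit 5 → queue [3, 9, 6, 10, 0, 4]
Visit 3 → queue [9, 6, 10, 0, 4]
Visit 9 → queue [6, 10, 0, 4]
Visit 6 → queue [10, 0, 4]
Visit 10 → queue [0, 4]
Visit 0 → queue [4]
Visit 4 → queue []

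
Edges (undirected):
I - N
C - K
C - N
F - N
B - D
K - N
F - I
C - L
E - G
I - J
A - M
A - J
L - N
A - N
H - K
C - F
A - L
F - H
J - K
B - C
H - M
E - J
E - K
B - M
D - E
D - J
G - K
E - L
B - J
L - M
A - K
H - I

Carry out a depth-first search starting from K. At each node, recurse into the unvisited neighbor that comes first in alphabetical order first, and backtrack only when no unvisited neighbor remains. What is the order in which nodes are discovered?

Visit K
K → A
A → J
J → B
B → C
C → F
F → H
H → I
I → N
N → L
L → E
E → D
E → G
L → M

K -> A -> J -> B -> C -> F -> H -> I -> N -> L -> E -> D -> G -> M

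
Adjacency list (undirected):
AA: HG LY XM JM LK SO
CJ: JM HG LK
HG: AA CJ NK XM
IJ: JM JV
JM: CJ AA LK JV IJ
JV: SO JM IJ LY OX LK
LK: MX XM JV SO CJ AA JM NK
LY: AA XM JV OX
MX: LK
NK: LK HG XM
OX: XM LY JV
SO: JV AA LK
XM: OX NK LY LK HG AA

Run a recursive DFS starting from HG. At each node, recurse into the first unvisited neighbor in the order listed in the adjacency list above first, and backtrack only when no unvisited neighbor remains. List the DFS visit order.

HG, AA, LY, XM, OX, JV, SO, LK, MX, CJ, JM, IJ, NK

Visit HG
HG → AA
AA → LY
LY → XM
XM → OX
OX → JV
JV → SO
SO → LK
LK → MX
LK → CJ
CJ → JM
JM → IJ
LK → NK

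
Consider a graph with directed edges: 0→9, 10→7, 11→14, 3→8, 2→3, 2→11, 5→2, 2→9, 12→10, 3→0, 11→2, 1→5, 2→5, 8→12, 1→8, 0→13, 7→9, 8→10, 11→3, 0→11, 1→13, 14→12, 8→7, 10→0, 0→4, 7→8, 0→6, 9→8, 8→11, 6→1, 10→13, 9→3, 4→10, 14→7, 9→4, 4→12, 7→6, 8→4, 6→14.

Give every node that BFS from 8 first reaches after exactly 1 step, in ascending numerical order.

4, 7, 10, 11, 12

Level 0: 8
Level 1: 4, 7, 10, 11, 12
Level 2: 0, 2, 3, 6, 9, 13, 14
Level 3: 1, 5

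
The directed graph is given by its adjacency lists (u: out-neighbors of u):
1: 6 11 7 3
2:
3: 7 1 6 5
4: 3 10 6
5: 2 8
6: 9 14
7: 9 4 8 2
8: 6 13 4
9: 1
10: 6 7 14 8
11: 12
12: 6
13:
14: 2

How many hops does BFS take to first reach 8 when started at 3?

2

Level 0: 3
Level 1: 1, 5, 6, 7
Level 2: 2, 4, 8, 9, 11, 14
Level 3: 10, 12, 13
8 first appears at level 2.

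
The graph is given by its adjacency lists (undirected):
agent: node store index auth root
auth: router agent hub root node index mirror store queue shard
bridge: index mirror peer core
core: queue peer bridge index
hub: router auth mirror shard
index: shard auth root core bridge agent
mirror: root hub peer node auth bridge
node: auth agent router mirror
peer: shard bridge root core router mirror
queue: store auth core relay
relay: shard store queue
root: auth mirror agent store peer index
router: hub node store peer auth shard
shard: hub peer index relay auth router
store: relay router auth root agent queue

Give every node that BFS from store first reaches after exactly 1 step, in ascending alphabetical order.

Level 0: store
Level 1: agent, auth, queue, relay, root, router
Level 2: core, hub, index, mirror, node, peer, shard
Level 3: bridge

agent, auth, queue, relay, root, router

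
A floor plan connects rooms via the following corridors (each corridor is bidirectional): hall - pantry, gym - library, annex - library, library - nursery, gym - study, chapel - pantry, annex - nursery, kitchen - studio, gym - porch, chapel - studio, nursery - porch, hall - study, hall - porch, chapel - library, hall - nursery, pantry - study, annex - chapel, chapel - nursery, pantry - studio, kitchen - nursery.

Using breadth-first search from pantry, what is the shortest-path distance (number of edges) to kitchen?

2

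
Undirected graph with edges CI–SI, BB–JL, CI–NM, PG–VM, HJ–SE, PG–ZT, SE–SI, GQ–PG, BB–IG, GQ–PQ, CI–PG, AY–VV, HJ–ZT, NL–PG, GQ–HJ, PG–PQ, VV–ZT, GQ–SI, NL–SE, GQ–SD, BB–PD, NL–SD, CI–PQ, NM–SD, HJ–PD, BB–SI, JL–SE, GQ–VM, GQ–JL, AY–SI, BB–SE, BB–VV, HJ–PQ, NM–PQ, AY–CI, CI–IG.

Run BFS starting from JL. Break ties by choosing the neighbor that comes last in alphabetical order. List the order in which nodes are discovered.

JL → SE → GQ → BB → SI → NL → HJ → VM → SD → PQ → PG → VV → PD → IG → CI → AY → ZT → NM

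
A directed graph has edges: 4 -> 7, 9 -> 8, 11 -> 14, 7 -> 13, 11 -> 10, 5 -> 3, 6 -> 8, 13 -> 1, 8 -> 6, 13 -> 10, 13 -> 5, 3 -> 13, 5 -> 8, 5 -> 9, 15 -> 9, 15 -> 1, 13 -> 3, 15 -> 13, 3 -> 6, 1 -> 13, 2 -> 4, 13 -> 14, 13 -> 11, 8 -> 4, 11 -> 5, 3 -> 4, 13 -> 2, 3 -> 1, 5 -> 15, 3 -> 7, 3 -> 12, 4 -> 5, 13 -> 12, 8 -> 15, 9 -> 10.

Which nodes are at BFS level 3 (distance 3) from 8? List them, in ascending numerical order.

Level 0: 8
Level 1: 4, 6, 15
Level 2: 1, 5, 7, 9, 13
Level 3: 2, 3, 10, 11, 12, 14

2, 3, 10, 11, 12, 14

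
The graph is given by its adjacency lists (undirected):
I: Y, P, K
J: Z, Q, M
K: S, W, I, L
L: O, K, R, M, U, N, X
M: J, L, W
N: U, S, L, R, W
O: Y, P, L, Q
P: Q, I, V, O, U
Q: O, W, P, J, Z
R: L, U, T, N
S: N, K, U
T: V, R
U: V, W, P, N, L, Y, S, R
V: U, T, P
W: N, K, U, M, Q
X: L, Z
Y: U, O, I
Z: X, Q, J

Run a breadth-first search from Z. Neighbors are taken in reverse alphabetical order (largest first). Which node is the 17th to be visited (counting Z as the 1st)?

Visit Z; enqueue X, Q, J → queue [X, Q, J]
Visit X; enqueue L → queue [Q, J, L]
Visit Q; enqueue W, P, O → queue [J, L, W, P, O]
Visit J; enqueue M → queue [L, W, P, O, M]
Visit L; enqueue U, R, N, K → queue [W, P, O, M, U, R, N, K]
Visit W → queue [P, O, M, U, R, N, K]
Visit P; enqueue V, I → queue [O, M, U, R, N, K, V, I]
Visit O; enqueue Y → queue [M, U, R, N, K, V, I, Y]
Visit M → queue [U, R, N, K, V, I, Y]
Visit U; enqueue S → queue [R, N, K, V, I, Y, S]
Visit R; enqueue T → queue [N, K, V, I, Y, S, T]
Visit N → queue [K, V, I, Y, S, T]
Visit K → queue [V, I, Y, S, T]
Visit V → queue [I, Y, S, T]
Visit I → queue [Y, S, T]
Visit Y → queue [S, T]
Visit S → queue [T]
Visit T → queue []

Visit order: Z, X, Q, J, L, W, P, O, M, U, R, N, K, V, I, Y, S, T

S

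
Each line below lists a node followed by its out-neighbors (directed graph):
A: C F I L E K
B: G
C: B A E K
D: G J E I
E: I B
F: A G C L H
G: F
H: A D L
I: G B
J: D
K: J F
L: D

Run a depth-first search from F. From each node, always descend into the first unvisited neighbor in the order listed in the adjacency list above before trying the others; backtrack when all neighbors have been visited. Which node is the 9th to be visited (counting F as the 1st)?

Visit F
F → A
A → C
C → B
B → G
C → E
E → I
C → K
K → J
J → D
A → L
F → H

Visit order: F, A, C, B, G, E, I, K, J, D, L, H

J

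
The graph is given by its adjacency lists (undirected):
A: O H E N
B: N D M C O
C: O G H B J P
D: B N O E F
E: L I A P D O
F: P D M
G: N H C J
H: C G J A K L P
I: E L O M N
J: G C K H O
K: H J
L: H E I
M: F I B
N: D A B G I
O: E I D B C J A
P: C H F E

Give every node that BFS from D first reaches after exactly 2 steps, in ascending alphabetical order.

A, C, G, I, J, L, M, P

Level 0: D
Level 1: B, E, F, N, O
Level 2: A, C, G, I, J, L, M, P
Level 3: H, K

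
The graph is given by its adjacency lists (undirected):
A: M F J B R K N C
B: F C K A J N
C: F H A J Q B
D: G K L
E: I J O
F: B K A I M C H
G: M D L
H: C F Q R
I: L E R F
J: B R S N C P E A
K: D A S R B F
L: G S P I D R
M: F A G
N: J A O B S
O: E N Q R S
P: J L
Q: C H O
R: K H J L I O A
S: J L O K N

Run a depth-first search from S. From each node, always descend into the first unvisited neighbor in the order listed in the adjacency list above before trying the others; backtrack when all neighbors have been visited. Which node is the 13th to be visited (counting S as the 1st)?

Visit S
S → J
J → B
B → F
F → K
K → D
D → G
G → M
M → A
A → R
R → H
H → C
C → Q
Q → O
O → E
E → I
I → L
L → P
O → N

Visit order: S, J, B, F, K, D, G, M, A, R, H, C, Q, O, E, I, L, P, N

Q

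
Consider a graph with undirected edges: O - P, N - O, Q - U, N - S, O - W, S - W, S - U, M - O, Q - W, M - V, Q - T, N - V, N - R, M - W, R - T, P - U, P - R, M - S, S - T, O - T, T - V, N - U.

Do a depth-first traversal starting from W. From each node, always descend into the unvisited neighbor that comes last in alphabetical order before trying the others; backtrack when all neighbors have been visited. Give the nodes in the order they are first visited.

Visit W
W → S
S → U
U → Q
Q → T
T → V
V → N
N → R
R → P
P → O
O → M

W S U Q T V N R P O M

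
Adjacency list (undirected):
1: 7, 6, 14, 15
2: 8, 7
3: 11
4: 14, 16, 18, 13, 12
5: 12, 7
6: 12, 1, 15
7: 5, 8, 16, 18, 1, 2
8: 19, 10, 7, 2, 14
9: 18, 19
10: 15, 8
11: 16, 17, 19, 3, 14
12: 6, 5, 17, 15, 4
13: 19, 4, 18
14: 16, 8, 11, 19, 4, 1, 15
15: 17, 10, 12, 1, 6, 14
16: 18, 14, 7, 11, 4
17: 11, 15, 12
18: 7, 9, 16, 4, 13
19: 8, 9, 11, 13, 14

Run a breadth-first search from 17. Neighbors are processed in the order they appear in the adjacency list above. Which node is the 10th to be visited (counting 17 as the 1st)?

1

Visit 17; enqueue 11, 15, 12 → queue [11, 15, 12]
Visit 11; enqueue 16, 19, 3, 14 → queue [15, 12, 16, 19, 3, 14]
Visit 15; enqueue 10, 1, 6 → queue [12, 16, 19, 3, 14, 10, 1, 6]
Visit 12; enqueue 5, 4 → queue [16, 19, 3, 14, 10, 1, 6, 5, 4]
Visit 16; enqueue 18, 7 → queue [19, 3, 14, 10, 1, 6, 5, 4, 18, 7]
Visit 19; enqueue 8, 9, 13 → queue [3, 14, 10, 1, 6, 5, 4, 18, 7, 8, 9, 13]
Visit 3 → queue [14, 10, 1, 6, 5, 4, 18, 7, 8, 9, 13]
Visit 14 → queue [10, 1, 6, 5, 4, 18, 7, 8, 9, 13]
Visit 10 → queue [1, 6, 5, 4, 18, 7, 8, 9, 13]
Visit 1 → queue [6, 5, 4, 18, 7, 8, 9, 13]
Visit 6 → queue [5, 4, 18, 7, 8, 9, 13]
Visit 5 → queue [4, 18, 7, 8, 9, 13]
Visit 4 → queue [18, 7, 8, 9, 13]
Visit 18 → queue [7, 8, 9, 13]
Visit 7; enqueue 2 → queue [8, 9, 13, 2]
Visit 8 → queue [9, 13, 2]
Visit 9 → queue [13, 2]
Visit 13 → queue [2]
Visit 2 → queue []

Visit order: 17, 11, 15, 12, 16, 19, 3, 14, 10, 1, 6, 5, 4, 18, 7, 8, 9, 13, 2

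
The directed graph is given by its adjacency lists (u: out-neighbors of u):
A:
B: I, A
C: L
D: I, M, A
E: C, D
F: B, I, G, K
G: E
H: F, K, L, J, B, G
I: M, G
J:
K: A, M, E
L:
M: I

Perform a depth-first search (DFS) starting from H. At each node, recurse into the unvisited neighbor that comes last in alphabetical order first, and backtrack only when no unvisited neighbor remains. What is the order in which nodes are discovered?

H L K M I G E D A C J F B

Visit H
H → L
H → K
K → M
M → I
I → G
G → E
E → D
D → A
E → C
H → J
H → F
F → B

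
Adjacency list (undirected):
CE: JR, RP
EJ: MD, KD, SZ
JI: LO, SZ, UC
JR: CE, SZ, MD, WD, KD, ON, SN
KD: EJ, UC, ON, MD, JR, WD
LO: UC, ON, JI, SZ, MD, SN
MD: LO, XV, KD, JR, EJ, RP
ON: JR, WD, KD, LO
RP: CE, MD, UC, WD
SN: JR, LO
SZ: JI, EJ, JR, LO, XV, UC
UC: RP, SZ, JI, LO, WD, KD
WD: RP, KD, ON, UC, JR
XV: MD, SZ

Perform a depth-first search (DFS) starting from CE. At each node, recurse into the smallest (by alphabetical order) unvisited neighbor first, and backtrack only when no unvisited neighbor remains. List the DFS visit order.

CE JR KD EJ MD LO JI SZ UC RP WD ON XV SN

Visit CE
CE → JR
JR → KD
KD → EJ
EJ → MD
MD → LO
LO → JI
JI → SZ
SZ → UC
UC → RP
RP → WD
WD → ON
SZ → XV
LO → SN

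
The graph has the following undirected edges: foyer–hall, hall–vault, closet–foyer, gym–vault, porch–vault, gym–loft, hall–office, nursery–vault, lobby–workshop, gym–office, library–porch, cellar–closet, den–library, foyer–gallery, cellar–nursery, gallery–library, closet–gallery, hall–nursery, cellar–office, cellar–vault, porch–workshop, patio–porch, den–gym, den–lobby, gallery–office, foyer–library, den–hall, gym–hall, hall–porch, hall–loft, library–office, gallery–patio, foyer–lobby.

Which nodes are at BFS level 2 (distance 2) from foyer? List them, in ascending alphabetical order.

Level 0: foyer
Level 1: closet, gallery, hall, library, lobby
Level 2: cellar, den, gym, loft, nursery, office, patio, porch, vault, workshop

cellar, den, gym, loft, nursery, office, patio, porch, vault, workshop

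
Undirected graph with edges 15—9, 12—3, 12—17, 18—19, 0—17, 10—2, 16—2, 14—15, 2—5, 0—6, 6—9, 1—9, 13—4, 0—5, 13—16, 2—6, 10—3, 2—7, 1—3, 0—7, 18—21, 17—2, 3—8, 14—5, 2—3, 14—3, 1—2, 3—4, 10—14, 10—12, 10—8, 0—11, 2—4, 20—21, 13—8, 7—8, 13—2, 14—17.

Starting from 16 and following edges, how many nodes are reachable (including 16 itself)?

18

BFS from 16 visits: 16, 13, 2, 8, 4, 17, 10, 7, 6, 5, 3, 1, 14, 12, 0, 9, 15, 11
Reachable nodes: 18 of 22 total.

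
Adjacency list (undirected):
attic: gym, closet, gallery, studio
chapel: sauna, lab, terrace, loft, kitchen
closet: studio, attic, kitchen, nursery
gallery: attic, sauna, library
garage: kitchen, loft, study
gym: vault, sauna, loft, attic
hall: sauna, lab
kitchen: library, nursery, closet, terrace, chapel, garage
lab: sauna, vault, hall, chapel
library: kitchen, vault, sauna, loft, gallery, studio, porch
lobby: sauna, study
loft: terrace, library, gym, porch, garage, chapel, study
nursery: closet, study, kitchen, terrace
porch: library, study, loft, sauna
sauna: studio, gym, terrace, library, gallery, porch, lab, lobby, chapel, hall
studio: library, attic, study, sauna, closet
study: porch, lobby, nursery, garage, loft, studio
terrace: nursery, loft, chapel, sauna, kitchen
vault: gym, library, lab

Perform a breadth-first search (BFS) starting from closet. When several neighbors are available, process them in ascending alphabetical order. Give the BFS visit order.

closet → attic → kitchen → nursery → studio → gallery → gym → chapel → garage → library → terrace → study → sauna → loft → vault → lab → porch → lobby → hall

Visit closet; enqueue attic, kitchen, nursery, studio → queue [attic, kitchen, nursery, studio]
Visit attic; enqueue gallery, gym → queue [kitchen, nursery, studio, gallery, gym]
Visit kitchen; enqueue chapel, garage, library, terrace → queue [nursery, studio, gallery, gym, chapel, garage, library, terrace]
Visit nursery; enqueue study → queue [studio, gallery, gym, chapel, garage, library, terrace, study]
Visit studio; enqueue sauna → queue [gallery, gym, chapel, garage, library, terrace, study, sauna]
Visit gallery → queue [gym, chapel, garage, library, terrace, study, sauna]
Visit gym; enqueue loft, vault → queue [chapel, garage, library, terrace, study, sauna, loft, vault]
Visit chapel; enqueue lab → queue [garage, library, terrace, study, sauna, loft, vault, lab]
Visit garage → queue [library, terrace, study, sauna, loft, vault, lab]
Visit library; enqueue porch → queue [terrace, study, sauna, loft, vault, lab, porch]
Visit terrace → queue [study, sauna, loft, vault, lab, porch]
Visit study; enqueue lobby → queue [sauna, loft, vault, lab, porch, lobby]
Visit sauna; enqueue hall → queue [loft, vault, lab, porch, lobby, hall]
Visit loft → queue [vault, lab, porch, lobby, hall]
Visit vault → queue [lab, porch, lobby, hall]
Visit lab → queue [porch, lobby, hall]
Visit porch → queue [lobby, hall]
Visit lobby → queue [hall]
Visit hall → queue []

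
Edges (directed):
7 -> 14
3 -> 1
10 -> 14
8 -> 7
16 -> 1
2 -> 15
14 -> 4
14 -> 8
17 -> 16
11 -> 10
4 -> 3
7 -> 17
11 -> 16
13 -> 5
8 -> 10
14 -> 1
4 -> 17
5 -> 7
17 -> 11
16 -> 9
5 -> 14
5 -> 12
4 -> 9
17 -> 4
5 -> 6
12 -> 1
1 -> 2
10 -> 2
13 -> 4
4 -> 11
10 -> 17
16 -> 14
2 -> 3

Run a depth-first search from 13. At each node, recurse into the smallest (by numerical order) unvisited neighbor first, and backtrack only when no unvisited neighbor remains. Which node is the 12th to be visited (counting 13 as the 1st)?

7

Visit 13
13 → 4
4 → 3
3 → 1
1 → 2
2 → 15
4 → 9
4 → 11
11 → 10
10 → 14
14 → 8
8 → 7
7 → 17
17 → 16
13 → 5
5 → 6
5 → 12

Visit order: 13, 4, 3, 1, 2, 15, 9, 11, 10, 14, 8, 7, 17, 16, 5, 6, 12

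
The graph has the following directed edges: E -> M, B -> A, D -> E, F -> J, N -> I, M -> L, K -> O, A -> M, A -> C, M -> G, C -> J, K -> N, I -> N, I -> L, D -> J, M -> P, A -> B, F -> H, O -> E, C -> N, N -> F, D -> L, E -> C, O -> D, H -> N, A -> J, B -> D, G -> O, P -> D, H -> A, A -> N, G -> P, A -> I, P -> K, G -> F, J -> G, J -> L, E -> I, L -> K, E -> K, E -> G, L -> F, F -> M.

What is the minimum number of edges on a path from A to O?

Level 0: A
Level 1: B, C, I, J, M, N
Level 2: D, F, G, L, P
Level 3: E, H, K, O
O first appears at level 3.

3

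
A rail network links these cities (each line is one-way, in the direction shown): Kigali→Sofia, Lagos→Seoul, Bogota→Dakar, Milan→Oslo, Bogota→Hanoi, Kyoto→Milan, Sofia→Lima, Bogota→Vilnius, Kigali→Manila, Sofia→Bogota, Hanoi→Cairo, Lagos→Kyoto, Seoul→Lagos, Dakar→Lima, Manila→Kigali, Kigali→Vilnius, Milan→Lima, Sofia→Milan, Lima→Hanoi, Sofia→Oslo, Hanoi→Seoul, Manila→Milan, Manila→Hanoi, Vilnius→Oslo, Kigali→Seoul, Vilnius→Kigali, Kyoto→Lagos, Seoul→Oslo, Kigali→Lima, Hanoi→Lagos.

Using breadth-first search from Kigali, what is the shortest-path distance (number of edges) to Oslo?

2

Level 0: Kigali
Level 1: Lima, Manila, Seoul, Sofia, Vilnius
Level 2: Bogota, Hanoi, Lagos, Milan, Oslo
Level 3: Cairo, Dakar, Kyoto
Oslo first appears at level 2.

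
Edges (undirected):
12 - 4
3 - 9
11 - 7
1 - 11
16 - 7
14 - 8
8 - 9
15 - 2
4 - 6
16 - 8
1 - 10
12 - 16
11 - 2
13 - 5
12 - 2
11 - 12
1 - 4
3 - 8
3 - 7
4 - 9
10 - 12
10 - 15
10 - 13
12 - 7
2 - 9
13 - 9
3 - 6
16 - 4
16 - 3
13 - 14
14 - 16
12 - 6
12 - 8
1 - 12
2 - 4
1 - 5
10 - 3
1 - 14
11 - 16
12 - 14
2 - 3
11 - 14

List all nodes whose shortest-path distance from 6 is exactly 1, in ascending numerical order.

3, 4, 12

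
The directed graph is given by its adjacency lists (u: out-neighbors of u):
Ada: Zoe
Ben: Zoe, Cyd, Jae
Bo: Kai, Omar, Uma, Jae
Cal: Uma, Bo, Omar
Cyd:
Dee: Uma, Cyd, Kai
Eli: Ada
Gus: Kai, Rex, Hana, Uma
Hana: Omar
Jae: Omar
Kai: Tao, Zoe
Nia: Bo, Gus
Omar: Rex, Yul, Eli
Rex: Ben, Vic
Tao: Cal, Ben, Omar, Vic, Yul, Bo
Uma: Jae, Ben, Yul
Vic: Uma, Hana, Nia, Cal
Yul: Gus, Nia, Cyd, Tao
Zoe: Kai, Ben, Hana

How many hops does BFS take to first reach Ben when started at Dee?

Level 0: Dee
Level 1: Cyd, Kai, Uma
Level 2: Ben, Jae, Tao, Yul, Zoe
Level 3: Bo, Cal, Gus, Hana, Nia, Omar, Vic
Level 4: Eli, Rex
Level 5: Ada
Ben first appears at level 2.

2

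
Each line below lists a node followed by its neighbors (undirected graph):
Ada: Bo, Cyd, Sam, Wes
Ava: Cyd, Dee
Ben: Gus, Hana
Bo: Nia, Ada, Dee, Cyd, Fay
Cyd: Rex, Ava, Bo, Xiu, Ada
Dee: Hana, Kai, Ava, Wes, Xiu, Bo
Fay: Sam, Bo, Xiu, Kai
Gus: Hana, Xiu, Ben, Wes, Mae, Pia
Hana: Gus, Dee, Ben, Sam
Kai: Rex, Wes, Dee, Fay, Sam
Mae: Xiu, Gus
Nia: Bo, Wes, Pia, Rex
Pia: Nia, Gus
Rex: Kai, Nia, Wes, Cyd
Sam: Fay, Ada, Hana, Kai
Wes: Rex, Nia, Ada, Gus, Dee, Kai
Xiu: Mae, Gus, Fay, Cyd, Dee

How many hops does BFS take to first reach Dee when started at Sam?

2

Level 0: Sam
Level 1: Ada, Fay, Hana, Kai
Level 2: Ben, Bo, Cyd, Dee, Gus, Rex, Wes, Xiu
Level 3: Ava, Mae, Nia, Pia
Dee first appears at level 2.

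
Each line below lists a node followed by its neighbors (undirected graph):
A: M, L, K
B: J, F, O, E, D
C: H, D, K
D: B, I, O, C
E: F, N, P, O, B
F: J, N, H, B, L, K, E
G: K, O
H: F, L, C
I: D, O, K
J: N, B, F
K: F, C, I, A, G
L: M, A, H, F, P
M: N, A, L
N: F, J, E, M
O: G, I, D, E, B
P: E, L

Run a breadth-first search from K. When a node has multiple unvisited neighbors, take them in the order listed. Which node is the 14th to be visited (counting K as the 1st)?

Visit K; enqueue F, C, I, A, G → queue [F, C, I, A, G]
Visit F; enqueue J, N, H, B, L, E → queue [C, I, A, G, J, N, H, B, L, E]
Visit C; enqueue D → queue [I, A, G, J, N, H, B, L, E, D]
Visit I; enqueue O → queue [A, G, J, N, H, B, L, E, D, O]
Visit A; enqueue M → queue [G, J, N, H, B, L, E, D, O, M]
Visit G → queue [J, N, H, B, L, E, D, O, M]
Visit J → queue [N, H, B, L, E, D, O, M]
Visit N → queue [H, B, L, E, D, O, M]
Visit H → queue [B, L, E, D, O, M]
Visit B → queue [L, E, D, O, M]
Visit L; enqueue P → queue [E, D, O, M, P]
Visit E → queue [D, O, M, P]
Visit D → queue [O, M, P]
Visit O → queue [M, P]
Visit M → queue [P]
Visit P → queue []

Visit order: K, F, C, I, A, G, J, N, H, B, L, E, D, O, M, P

O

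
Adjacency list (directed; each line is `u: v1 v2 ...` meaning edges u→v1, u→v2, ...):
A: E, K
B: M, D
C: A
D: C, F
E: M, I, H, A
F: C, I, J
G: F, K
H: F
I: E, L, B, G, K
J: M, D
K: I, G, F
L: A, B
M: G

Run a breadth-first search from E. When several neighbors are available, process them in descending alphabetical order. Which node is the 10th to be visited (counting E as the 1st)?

Visit E; enqueue M, I, H, A → queue [M, I, H, A]
Visit M; enqueue G → queue [I, H, A, G]
Visit I; enqueue L, K, B → queue [H, A, G, L, K, B]
Visit H; enqueue F → queue [A, G, L, K, B, F]
Visit A → queue [G, L, K, B, F]
Visit G → queue [L, K, B, F]
Visit L → queue [K, B, F]
Visit K → queue [B, F]
Visit B; enqueue D → queue [F, D]
Visit F; enqueue J, C → queue [D, J, C]
Visit D → queue [J, C]
Visit J → queue [C]
Visit C → queue []

Visit order: E, M, I, H, A, G, L, K, B, F, D, J, C

F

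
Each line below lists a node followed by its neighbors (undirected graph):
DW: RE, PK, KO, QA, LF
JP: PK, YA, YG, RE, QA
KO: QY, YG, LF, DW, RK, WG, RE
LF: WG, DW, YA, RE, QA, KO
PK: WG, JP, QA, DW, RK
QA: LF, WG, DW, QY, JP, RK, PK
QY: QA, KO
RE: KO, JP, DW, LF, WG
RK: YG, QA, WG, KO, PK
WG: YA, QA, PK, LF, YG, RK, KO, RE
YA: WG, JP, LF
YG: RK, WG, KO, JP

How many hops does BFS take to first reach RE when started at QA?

2

Level 0: QA
Level 1: DW, JP, LF, PK, QY, RK, WG
Level 2: KO, RE, YA, YG
RE first appears at level 2.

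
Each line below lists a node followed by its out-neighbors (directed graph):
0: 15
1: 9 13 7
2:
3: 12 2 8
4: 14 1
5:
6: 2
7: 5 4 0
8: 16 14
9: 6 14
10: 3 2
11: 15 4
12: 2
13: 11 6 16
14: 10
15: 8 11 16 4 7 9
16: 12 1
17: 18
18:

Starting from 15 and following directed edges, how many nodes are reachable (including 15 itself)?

17

BFS from 15 visits: 15, 4, 7, 8, 9, 11, 16, 1, 14, 0, 5, 6, 12, 13, 10, 2, 3
Reachable nodes: 17 of 19 total.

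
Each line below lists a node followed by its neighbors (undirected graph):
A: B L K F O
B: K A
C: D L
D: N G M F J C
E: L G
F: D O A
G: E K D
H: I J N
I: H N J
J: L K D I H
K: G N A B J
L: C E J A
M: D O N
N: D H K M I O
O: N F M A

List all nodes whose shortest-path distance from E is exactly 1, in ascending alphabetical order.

Level 0: E
Level 1: G, L
Level 2: A, C, D, J, K
Level 3: B, F, H, I, M, N, O

G, L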